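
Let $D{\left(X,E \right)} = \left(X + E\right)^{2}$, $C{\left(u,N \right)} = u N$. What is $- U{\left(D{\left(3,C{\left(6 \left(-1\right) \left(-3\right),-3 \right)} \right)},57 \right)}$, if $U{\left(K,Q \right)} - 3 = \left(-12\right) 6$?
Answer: $69$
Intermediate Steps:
$C{\left(u,N \right)} = N u$
$D{\left(X,E \right)} = \left(E + X\right)^{2}$
$U{\left(K,Q \right)} = -69$ ($U{\left(K,Q \right)} = 3 - 72 = -69$)
$- U{\left(D{\left(3,C{\left(6 \left(-1\right) \left(-3\right),-3 \right)} \right)},57 \right)} = \left(-1\right) \left(-69\right) = 69$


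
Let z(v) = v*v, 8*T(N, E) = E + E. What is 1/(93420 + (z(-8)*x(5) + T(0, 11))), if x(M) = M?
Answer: 4/374971 ≈ 1.0667e-5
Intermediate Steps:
T(N, E) = E/4 (T(N, E) = (E + E)/8 = (2*E)/8 = E/4)
z(v) = v²
1/(93420 + (z(-8)*x(5) + T(0, 11))) = 1/(93420 + ((-8)²*5 + (¼)*11)) = 1/(93420 + (64*5 + 11/4)) = 1/(93420 + (320 + 11/4)) = 1/(93420 + 1291/4) = 1/(374971/4) = 4/374971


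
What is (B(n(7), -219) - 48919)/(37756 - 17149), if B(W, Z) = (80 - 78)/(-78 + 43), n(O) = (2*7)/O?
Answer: -1712167/721245 ≈ -2.3739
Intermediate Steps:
n(O) = 14/O
B(W, Z) = -2/35 (B(W, Z) = 2/(-35) = 2*(-1/35) = -2/35)
(B(n(7), -219) - 48919)/(37756 - 17149) = (-2/35 - 48919)/(37756 - 17149) = -1712167/35/20607 = -1712167/35*1/20607 = -1712167/721245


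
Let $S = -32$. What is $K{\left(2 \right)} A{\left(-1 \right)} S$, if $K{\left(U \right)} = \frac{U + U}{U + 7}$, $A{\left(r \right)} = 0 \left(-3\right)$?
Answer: $0$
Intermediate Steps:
$A{\left(r \right)} = 0$
$K{\left(U \right)} = \frac{2 U}{7 + U}$
$K{\left(2 \right)} A{\left(-1 \right)} S = 2 \cdot 2 \frac{1}{7 + 2} \cdot 0 \left(-32\right) = 2 \cdot 2 \cdot \frac{1}{9} \cdot 0 \left(-32\right) = \frac{4}{9} \cdot 0 \left(-32\right) = 0 \left(-32\right) = 0$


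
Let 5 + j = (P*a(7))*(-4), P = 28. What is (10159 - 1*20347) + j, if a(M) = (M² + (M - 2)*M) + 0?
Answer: -19601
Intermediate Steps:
a(M) = M² + M*(-2 + M) (a(M) = (M² + (-2 + M)*M) + 0 = (M² + M*(-2 + M)) + 0 = M² + M*(-2 + M))
j = -9413 (j = -5 + (28*(2*7*(-1 + 7)))*(-4) = -5 + (28*(2*7*6))*(-4) = -5 + (28*84)*(-4) = -5 + 2352*(-4) = -5 - 9408 = -9413)
(10159 - 1*20347) + j = (10159 - 1*20347) - 9413 = (10159 - 20347) - 9413 = -10188 - 9413 = -19601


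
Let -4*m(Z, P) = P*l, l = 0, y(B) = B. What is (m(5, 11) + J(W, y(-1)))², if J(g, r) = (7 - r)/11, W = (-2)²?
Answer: 64/121 ≈ 0.52893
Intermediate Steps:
W = 4
m(Z, P) = 0 (m(Z, P) = -P*0/4 = -¼*0 = 0)
J(g, r) = 7/11 - r/11 (J(g, r) = (7 - r)*(1/11) = 7/11 - r/11)
(m(5, 11) + J(W, y(-1)))² = (0 + (7/11 - 1/11*(-1)))² = (0 + (7/11 + 1/11))² = (0 + 8/11)² = (8/11)² = 64/121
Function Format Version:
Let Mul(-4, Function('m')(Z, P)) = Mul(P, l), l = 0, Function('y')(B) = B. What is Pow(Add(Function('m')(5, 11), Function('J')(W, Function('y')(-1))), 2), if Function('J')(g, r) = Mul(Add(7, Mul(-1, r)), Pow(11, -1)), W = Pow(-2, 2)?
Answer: Rational(64, 121) ≈ 0.52893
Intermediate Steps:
W = 4
Function('m')(Z, P) = 0 (Function('m')(Z, P) = Mul(Rational(-1, 4), Mul(P, 0)) = Mul(Rational(-1, 4), 0) = 0)
Function('J')(g, r) = Add(Rational(7, 11), Mul(Rational(-1, 11), r)) (Function('J')(g, r) = Mul(Add(7, Mul(-1, r)), Rational(1, 11)) = Add(Rational(7, 11), Mul(Rational(-1, 11), r)))
Pow(Add(Function('m')(5, 11), Function('J')(W, Function('y')(-1))), 2) = Pow(Add(0, Add(Rational(7, 11), Mul(Rational(-1, 11), -1))), 2) = Pow(Add(0, Add(Rational(7, 11), Rational(1, 11))), 2) = Pow(Add(0, Rational(8, 11)), 2) = Pow(Rational(8, 11), 2) = Rational(64, 121)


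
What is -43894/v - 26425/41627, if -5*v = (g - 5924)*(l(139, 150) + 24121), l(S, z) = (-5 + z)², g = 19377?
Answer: -8020032546980/12641061283763 ≈ -0.63444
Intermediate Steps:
v = -607349138/5 (v = -(19377 - 5924)*((-5 + 150)² + 24121)/5 = -13453*(145² + 24121)/5 = -13453*(21025 + 24121)/5 = -13453*45146/5 = -⅕*607349138 = -607349138/5 ≈ -1.2147e+8)
-43894/v - 26425/41627 = -43894/(-607349138/5) - 26425/41627 = -43894*(-5/607349138) - 26425*1/41627 = 109735/303674569 - 26425/41627 = -8020032546980/12641061283763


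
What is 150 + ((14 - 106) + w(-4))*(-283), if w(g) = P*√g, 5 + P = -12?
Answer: 26186 + 9622*I ≈ 26186.0 + 9622.0*I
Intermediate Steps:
P = -17 (P = -5 - 12 = -17)
w(g) = -17*√g
150 + ((14 - 106) + w(-4))*(-283) = 150 + ((14 - 106) - 34*I)*(-283) = 150 + (-92 - 34*I)*(-283) = 150 + (26036 + 9622*I) = 26186 + 9622*I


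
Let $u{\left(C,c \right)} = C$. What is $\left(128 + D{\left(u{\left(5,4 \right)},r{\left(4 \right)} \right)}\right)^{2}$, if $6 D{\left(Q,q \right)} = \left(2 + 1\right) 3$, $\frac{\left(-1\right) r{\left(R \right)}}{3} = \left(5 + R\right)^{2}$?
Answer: $\frac{67081}{4} \approx 16770.0$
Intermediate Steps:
$r{\left(R \right)} = - 3 \left(5 + R\right)^{2}$
$D{\left(Q,q \right)} = \frac{3}{2}$ ($D{\left(Q,q \right)} = \frac{\left(2 + 1\right) 3}{6} = \frac{3 \cdot 3}{6} = \frac{1}{6} \cdot 9 = \frac{3}{2}$)
$\left(128 + D{\left(u{\left(5,4 \right)},r{\left(4 \right)} \right)}\right)^{2} = \left(128 + \frac{3}{2}\right)^{2} = \left(\frac{259}{2}\right)^{2} = \frac{67081}{4}$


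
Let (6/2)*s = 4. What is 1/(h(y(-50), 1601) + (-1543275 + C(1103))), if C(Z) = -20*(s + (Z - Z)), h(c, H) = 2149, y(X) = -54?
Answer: -3/4623458 ≈ -6.4887e-7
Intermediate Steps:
s = 4/3 (s = (1/3)*4 = 4/3 ≈ 1.3333)
C(Z) = -80/3 (C(Z) = -20*(4/3 + (Z - Z)) = -20*(4/3 + 0) = -20*4/3 = -80/3)
1/(h(y(-50), 1601) + (-1543275 + C(1103))) = 1/(2149 + (-1543275 - 80/3)) = 1/(2149 - 4629905/3) = 1/(-4623458/3) = -3/4623458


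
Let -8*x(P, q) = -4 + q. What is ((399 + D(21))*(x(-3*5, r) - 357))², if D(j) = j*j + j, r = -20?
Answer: 92899382436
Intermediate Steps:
x(P, q) = ½ - q/8 (x(P, q) = -(-4 + q)/8 = ½ - q/8)
D(j) = j + j² (D(j) = j² + j = j + j²)
((399 + D(21))*(x(-3*5, r) - 357))² = ((399 + 21*(1 + 21))*((½ - ⅛*(-20)) - 357))² = ((399 + 21*22)*((½ + 5/2) - 357))² = ((399 + 462)*(3 - 357))² = (861*(-354))² = (-304794)² = 92899382436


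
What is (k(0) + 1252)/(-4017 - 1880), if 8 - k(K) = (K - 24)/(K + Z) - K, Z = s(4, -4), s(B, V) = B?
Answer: -1266/5897 ≈ -0.21469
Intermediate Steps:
Z = 4
k(K) = 8 + K - (-24 + K)/(4 + K) (k(K) = 8 - ((K - 24)/(K + 4) - K) = 8 - ((-24 + K)/(4 + K) - K) = 8 - (-K + (-24 + K)/(4 + K)) = 8 + (K - (-24 + K)/(4 + K)) = 8 + K - (-24 + K)/(4 + K))
(k(0) + 1252)/(-4017 - 1880) = ((56 + 0**2 + 11*0)/(4 + 0) + 1252)/(-4017 - 1880) = ((56 + 0 + 0)/4 + 1252)/(-5897) = ((1/4)*56 + 1252)*(-1/5897) = (14 + 1252)*(-1/5897) = 1266*(-1/5897) = -1266/5897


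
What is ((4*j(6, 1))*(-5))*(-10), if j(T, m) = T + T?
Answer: 2400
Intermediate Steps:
j(T, m) = 2*T
((4*j(6, 1))*(-5))*(-10) = ((4*(2*6))*(-5))*(-10) = ((4*12)*(-5))*(-10) = (48*(-5))*(-10) = -240*(-10) = 2400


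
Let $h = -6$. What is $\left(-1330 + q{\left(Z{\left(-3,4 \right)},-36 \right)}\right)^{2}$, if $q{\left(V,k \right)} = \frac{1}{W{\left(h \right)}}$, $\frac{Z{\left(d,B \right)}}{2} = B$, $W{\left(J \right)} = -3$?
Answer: $\frac{15928081}{9} \approx 1.7698 \cdot 10^{6}$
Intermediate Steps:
$Z{\left(d,B \right)} = 2 B$
$q{\left(V,k \right)} = - \frac{1}{3}$ ($q{\left(V,k \right)} = \frac{1}{-3} = - \frac{1}{3}$)
$\left(-1330 + q{\left(Z{\left(-3,4 \right)},-36 \right)}\right)^{2} = \left(-1330 - \frac{1}{3}\right)^{2} = \left(- \frac{3991}{3}\right)^{2} = \frac{15928081}{9}$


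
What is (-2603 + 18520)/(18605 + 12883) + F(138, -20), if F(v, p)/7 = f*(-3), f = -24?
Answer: 15885869/31488 ≈ 504.51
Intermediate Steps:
F(v, p) = 504 (F(v, p) = 7*(-24*(-3)) = 7*72 = 504)
(-2603 + 18520)/(18605 + 12883) + F(138, -20) = (-2603 + 18520)/(18605 + 12883) + 504 = 15917/31488 + 504 = 15885869/31488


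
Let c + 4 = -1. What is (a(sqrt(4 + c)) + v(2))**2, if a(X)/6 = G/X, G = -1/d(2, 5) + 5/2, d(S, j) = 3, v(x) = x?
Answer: (2 - 13*I)**2 ≈ -165.0 - 52.0*I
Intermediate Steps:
c = -5 (c = -4 - 1 = -5)
G = 13/6 (G = -1/3 + 5/2 = 13/6 ≈ 2.1667)
a(X) = 13/X (a(X) = 6*(13/(6*X)) = 13/X)
(a(sqrt(4 + c)) + v(2))**2 = (13/(sqrt(4 - 5)) + 2)**2 = (13/(sqrt(-1)) + 2)**2 = (13/I + 2)**2 = (13*(-I) + 2)**2 = (-13*I + 2)**2 = (2 - 13*I)**2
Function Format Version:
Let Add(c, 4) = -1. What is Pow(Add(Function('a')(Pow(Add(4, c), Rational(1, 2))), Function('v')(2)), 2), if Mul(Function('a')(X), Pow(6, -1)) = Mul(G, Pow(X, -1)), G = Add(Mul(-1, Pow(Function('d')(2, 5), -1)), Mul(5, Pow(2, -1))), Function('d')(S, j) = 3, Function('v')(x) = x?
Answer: Pow(Add(2, Mul(-13, I)), 2) ≈ Add(-165.00, Mul(-52.000, I))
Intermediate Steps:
c = -5 (c = Add(-4, -1) = -5)
G = Rational(13, 6) (G = Add(Mul(-1, Pow(3, -1)), Mul(5, Pow(2, -1))) = Add(Mul(-1, Rational(1, 3)), Mul(5, Rational(1, 2))) = Add(Rational(-1, 3), Rational(5, 2)) = Rational(13, 6) ≈ 2.1667)
Function('a')(X) = Mul(13, Pow(X, -1)) (Function('a')(X) = Mul(6, Mul(Rational(13, 6), Pow(X, -1))) = Mul(13, Pow(X, -1)))
Pow(Add(Function('a')(Pow(Add(4, c), Rational(1, 2))), Function('v')(2)), 2) = Pow(Add(Mul(13, Pow(Pow(Add(4, -5), Rational(1, 2)), -1)), 2), 2) = Pow(Add(Mul(13, Pow(Pow(-1, Rational(1, 2)), -1)), 2), 2) = Pow(Add(Mul(13, Pow(I, -1)), 2), 2) = Pow(Add(Mul(13, Mul(-1, I)), 2), 2) = Pow(Add(Mul(-13, I), 2), 2) = Pow(Add(2, Mul(-13, I)), 2)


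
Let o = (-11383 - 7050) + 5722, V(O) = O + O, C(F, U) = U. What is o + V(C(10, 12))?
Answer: -12687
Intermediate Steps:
V(O) = 2*O
o = -12711 (o = -18433 + 5722 = -12711)
o + V(C(10, 12)) = -12711 + 2*12 = -12711 + 24 = -12687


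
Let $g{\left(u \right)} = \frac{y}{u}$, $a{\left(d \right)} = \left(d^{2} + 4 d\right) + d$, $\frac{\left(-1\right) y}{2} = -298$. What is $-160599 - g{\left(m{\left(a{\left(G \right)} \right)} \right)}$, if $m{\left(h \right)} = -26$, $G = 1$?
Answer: $- \frac{2087489}{13} \approx -1.6058 \cdot 10^{5}$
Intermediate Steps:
$y = 596$ ($y = \left(-2\right) \left(-298\right) = 596$)
$a{\left(d \right)} = d^{2} + 5 d$
$g{\left(u \right)} = \frac{596}{u}$
$-160599 - g{\left(m{\left(a{\left(G \right)} \right)} \right)} = -160599 - \frac{596}{-26} = -160599 - 596 \left(- \frac{1}{26}\right) = -160599 - - \frac{298}{13} = -160599 + \frac{298}{13} = - \frac{2087489}{13}$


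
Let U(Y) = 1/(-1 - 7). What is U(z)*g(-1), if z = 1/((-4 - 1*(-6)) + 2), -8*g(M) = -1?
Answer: -1/64 ≈ -0.015625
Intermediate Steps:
g(M) = ⅛ (g(M) = -⅛*(-1) = ⅛)
z = ¼ (z = 1/((-4 + 6) + 2) = 1/(2 + 2) = 1/4 = ¼ ≈ 0.25000)
U(Y) = -⅛ (U(Y) = 1/(-8) = -⅛)
U(z)*g(-1) = -⅛*⅛ = -1/64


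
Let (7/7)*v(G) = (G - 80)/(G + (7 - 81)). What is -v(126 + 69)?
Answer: -115/121 ≈ -0.95041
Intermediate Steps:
v(G) = (-80 + G)/(-74 + G) (v(G) = (G - 80)/(G + (7 - 81)) = (-80 + G)/(G - 74) = (-80 + G)/(-74 + G))
-v(126 + 69) = -(-80 + (126 + 69))/(-74 + (126 + 69)) = -(-80 + 195)/(-74 + 195) = -115/121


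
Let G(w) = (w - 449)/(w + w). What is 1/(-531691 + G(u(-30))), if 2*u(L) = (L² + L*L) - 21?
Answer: -3558/1891755697 ≈ -1.8808e-6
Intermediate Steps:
u(L) = -21/2 + L² (u(L) = ((L² + L*L) - 21)/2 = ((L² + L²) - 21)/2 = (2*L² - 21)/2 = (-21 + 2*L²)/2 = -21/2 + L²)
G(w) = (-449 + w)/(2*w) (G(w) = (-449 + w)/((2*w)) = (-449 + w)*(1/(2*w)) = (-449 + w)/(2*w))
1/(-531691 + G(u(-30))) = 1/(-531691 + (-449 + (-21/2 + (-30)²))/(2*(-21/2 + (-30)²))) = 1/(-531691 + (-449 + (-21/2 + 900))/(2*(-21/2 + 900))) = 1/(-531691 + (-449 + 1779/2)/(2*(1779/2))) = 1/(-531691 + (½)*(2/1779)*(881/2)) = 1/(-531691 + 881/3558) = 1/(-1891755697/3558) = -3558/1891755697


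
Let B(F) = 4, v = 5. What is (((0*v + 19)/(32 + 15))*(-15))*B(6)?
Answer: -1140/47 ≈ -24.255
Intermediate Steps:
(((0*v + 19)/(32 + 15))*(-15))*B(6) = (((0*5 + 19)/(32 + 15))*(-15))*4 = (((0 + 19)/47)*(-15))*4 = ((19*(1/47))*(-15))*4 = ((19/47)*(-15))*4 = -285/47*4 = -1140/47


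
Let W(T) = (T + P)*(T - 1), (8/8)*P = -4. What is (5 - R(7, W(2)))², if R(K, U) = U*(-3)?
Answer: 1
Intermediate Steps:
P = -4
W(T) = (-1 + T)*(-4 + T) (W(T) = (T - 4)*(T - 1) = (-4 + T)*(-1 + T) = (-1 + T)*(-4 + T))
R(K, U) = -3*U
(5 - R(7, W(2)))² = (5 - (-3)*(4 + 2² - 5*2))² = (5 - (-3)*(4 + 4 - 10))² = (5 - (-3)*(-2))² = (5 - 1*6)² = (5 - 6)² = (-1)² = 1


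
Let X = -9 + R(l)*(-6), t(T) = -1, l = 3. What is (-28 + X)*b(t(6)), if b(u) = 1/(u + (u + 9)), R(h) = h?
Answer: -55/7 ≈ -7.8571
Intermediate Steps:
b(u) = 1/(9 + 2*u) (b(u) = 1/(u + (9 + u)) = 1/(9 + 2*u))
X = -27 (X = -9 + 3*(-6) = -9 - 18 = -27)
(-28 + X)*b(t(6)) = (-28 - 27)/(9 + 2*(-1)) = -55/(9 - 2) = -55/7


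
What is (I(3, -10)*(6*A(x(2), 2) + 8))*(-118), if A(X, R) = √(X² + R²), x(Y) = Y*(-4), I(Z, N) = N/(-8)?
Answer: -1180 - 1770*√17 ≈ -8477.9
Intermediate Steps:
I(Z, N) = -N/8 (I(Z, N) = N*(-⅛) = -N/8)
x(Y) = -4*Y
A(X, R) = √(R² + X²)
(I(3, -10)*(6*A(x(2), 2) + 8))*(-118) = ((-⅛*(-10))*(6*√(2² + (-4*2)²) + 8))*(-118) = (5*(6*√(4 + (-8)²) + 8)/4)*(-118) = (5*(6*√(4 + 64) + 8)/4)*(-118) = (5*(6*√68 + 8)/4)*(-118) = (5*(6*(2*√17) + 8)/4)*(-118) = (5*(12*√17 + 8)/4)*(-118) = (5*(8 + 12*√17)/4)*(-118) = (10 + 15*√17)*(-118) = -1180 - 1770*√17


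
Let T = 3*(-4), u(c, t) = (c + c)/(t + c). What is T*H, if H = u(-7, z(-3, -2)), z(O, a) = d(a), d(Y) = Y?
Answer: -56/3 ≈ -18.667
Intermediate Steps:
z(O, a) = a
u(c, t) = 2*c/(c + t) (u(c, t) = (2*c)/(c + t) = 2*c/(c + t))
T = -12
H = 14/9 (H = 2*(-7)/(-7 - 2) = 2*(-7)/(-9) = 2*(-7)*(-⅑) = 14/9 ≈ 1.5556)
T*H = -12*14/9 = -56/3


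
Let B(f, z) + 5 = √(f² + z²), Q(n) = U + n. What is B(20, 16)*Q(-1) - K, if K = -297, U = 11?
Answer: 247 + 40*√41 ≈ 503.13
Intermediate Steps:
Q(n) = 11 + n
B(f, z) = -5 + √(f² + z²)
B(20, 16)*Q(-1) - K = (-5 + √(20² + 16²))*(11 - 1) - 1*(-297) = (-5 + √(400 + 256))*10 + 297 = (-5 + √656)*10 + 297 = (-5 + 4*√41)*10 + 297 = (-50 + 40*√41) + 297 = 247 + 40*√41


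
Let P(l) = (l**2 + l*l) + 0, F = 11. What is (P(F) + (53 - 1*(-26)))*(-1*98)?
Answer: -31458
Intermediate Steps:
P(l) = 2*l**2 (P(l) = (l**2 + l**2) + 0 = 2*l**2 + 0 = 2*l**2)
(P(F) + (53 - 1*(-26)))*(-1*98) = (2*11**2 + (53 - 1*(-26)))*(-1*98) = (2*121 + (53 + 26))*(-98) = (242 + 79)*(-98) = 321*(-98) = -31458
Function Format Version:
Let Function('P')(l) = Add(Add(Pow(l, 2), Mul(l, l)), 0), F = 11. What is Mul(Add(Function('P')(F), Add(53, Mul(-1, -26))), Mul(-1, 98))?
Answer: -31458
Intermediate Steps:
Function('P')(l) = Mul(2, Pow(l, 2)) (Function('P')(l) = Add(Add(Pow(l, 2), Pow(l, 2)), 0) = Add(Mul(2, Pow(l, 2)), 0) = Mul(2, Pow(l, 2)))
Mul(Add(Function('P')(F), Add(53, Mul(-1, -26))), Mul(-1, 98)) = Mul(Add(Mul(2, Pow(11, 2)), Add(53, Mul(-1, -26))), Mul(-1, 98)) = Mul(Add(Mul(2, 121), Add(53, 26)), -98) = Mul(Add(242, 79), -98) = Mul(321, -98) = -31458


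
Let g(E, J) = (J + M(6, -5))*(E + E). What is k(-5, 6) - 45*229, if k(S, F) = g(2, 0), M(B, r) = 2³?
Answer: -10273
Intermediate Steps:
M(B, r) = 8
g(E, J) = 2*E*(8 + J) (g(E, J) = (J + 8)*(E + E) = (8 + J)*(2*E) = 2*E*(8 + J))
k(S, F) = 32 (k(S, F) = 2*2*(8 + 0) = 2*2*8 = 32)
k(-5, 6) - 45*229 = 32 - 45*229 = 32 - 10305 = -10273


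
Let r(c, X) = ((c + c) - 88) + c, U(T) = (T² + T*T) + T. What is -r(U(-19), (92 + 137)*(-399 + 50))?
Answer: -2021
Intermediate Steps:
U(T) = T + 2*T² (U(T) = (T² + T²) + T = 2*T² + T = T + 2*T²)
r(c, X) = -88 + 3*c (r(c, X) = (2*c - 88) + c = (-88 + 2*c) + c = -88 + 3*c)
-r(U(-19), (92 + 137)*(-399 + 50)) = -(-88 + 3*(-19*(1 + 2*(-19)))) = -(-88 + 3*(-19*(1 - 38))) = -(-88 + 3*(-19*(-37))) = -(-88 + 3*703) = -(-88 + 2109) = -1*2021 = -2021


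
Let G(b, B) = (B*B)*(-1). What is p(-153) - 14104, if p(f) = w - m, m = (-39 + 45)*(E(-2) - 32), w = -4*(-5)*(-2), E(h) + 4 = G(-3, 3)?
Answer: -13874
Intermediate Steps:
G(b, B) = -B**2 (G(b, B) = B**2*(-1) = -B**2)
E(h) = -13 (E(h) = -4 - 1*3**2 = -4 - 1*9 = -4 - 9 = -13)
w = -40 (w = 20*(-2) = -40)
m = -270 (m = (-39 + 45)*(-13 - 32) = 6*(-45) = -270)
p(f) = 230 (p(f) = -40 - 1*(-270) = -40 + 270 = 230)
p(-153) - 14104 = 230 - 14104 = -13874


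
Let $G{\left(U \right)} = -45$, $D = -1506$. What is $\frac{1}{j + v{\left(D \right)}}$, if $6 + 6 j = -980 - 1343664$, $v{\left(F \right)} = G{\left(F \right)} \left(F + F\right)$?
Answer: $- \frac{3}{265705} \approx -1.1291 \cdot 10^{-5}$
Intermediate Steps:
$v{\left(F \right)} = - 90 F$ ($v{\left(F \right)} = - 45 \left(F + F\right) = - 45 \cdot 2 F = - 90 F$)
$j = - \frac{672325}{3}$ ($j = -1 + \frac{-980 - 1343664}{6} = -1 + \frac{1}{6} \left(-1344644\right) = -1 - \frac{672322}{3} = - \frac{672325}{3} \approx -2.2411 \cdot 10^{5}$)
$\frac{1}{j + v{\left(D \right)}} = \frac{1}{- \frac{672325}{3} - -135540} = \frac{1}{- \frac{672325}{3} + 135540} = \frac{1}{- \frac{265705}{3}} = - \frac{3}{265705}$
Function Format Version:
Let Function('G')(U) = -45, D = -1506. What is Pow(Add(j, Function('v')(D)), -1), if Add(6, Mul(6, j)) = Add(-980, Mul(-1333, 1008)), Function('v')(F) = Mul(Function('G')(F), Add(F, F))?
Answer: Rational(-3, 265705) ≈ -1.1291e-5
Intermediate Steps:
Function('v')(F) = Mul(-90, F) (Function('v')(F) = Mul(-45, Add(F, F)) = Mul(-45, Mul(2, F)) = Mul(-90, F))
j = Rational(-672325, 3) (j = Add(-1, Mul(Rational(1, 6), Add(-980, Mul(-1333, 1008)))) = Add(-1, Mul(Rational(1, 6), Add(-980, -1343664))) = Add(-1, Mul(Rational(1, 6), -1344644)) = Add(-1, Rational(-672322, 3)) = Rational(-672325, 3) ≈ -2.2411e+5)
Pow(Add(j, Function('v')(D)), -1) = Pow(Add(Rational(-672325, 3), Mul(-90, -1506)), -1) = Pow(Add(Rational(-672325, 3), 135540), -1) = Pow(Rational(-265705, 3), -1) = Rational(-3, 265705)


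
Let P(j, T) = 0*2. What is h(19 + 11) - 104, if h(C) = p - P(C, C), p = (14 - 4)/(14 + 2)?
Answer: -827/8 ≈ -103.38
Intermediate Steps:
P(j, T) = 0
p = 5/8 (p = 10/16 = 10*(1/16) = 5/8 ≈ 0.62500)
h(C) = 5/8 (h(C) = 5/8 - 1*0 = 5/8 + 0 = 5/8)
h(19 + 11) - 104 = 5/8 - 104 = -827/8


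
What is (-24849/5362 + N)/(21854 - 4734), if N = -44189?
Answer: -236966267/91797440 ≈ -2.5814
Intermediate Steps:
(-24849/5362 + N)/(21854 - 4734) = (-24849/5362 - 44189)/(21854 - 4734) = (-24849*1/5362 - 44189)/17120 = (-24849/5362 - 44189)*(1/17120) = -236966267/5362*1/17120 = -236966267/91797440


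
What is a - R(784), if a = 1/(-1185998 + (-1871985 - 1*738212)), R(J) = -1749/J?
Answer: 6639544271/2976216880 ≈ 2.2309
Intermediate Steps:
a = -1/3796195 (a = 1/(-1185998 + (-1871985 - 738212)) = 1/(-1185998 - 2610197) = 1/(-3796195) = -1/3796195 ≈ -2.6342e-7)
a - R(784) = -1/3796195 - (-1749)/784 = -1/3796195 - 1*(-1749/784) = -1/3796195 + 1749/784 = 6639544271/2976216880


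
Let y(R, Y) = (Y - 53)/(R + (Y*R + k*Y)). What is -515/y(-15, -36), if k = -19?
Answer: 622635/89 ≈ 6995.9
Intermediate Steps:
y(R, Y) = (-53 + Y)/(R - 19*Y + R*Y) (y(R, Y) = (Y - 53)/(R + (Y*R - 19*Y)) = (-53 + Y)/(R + (R*Y - 19*Y)) = (-53 + Y)/(R + (-19*Y + R*Y)) = (-53 + Y)/(R - 19*Y + R*Y))
-515/y(-15, -36) = -515*(-15 - 19*(-36) - 15*(-36))/(-53 - 36) = -515/(-89/(-15 + 684 + 540)) = -515/(-89/1209) = -515*(-1209/89) = 622635/89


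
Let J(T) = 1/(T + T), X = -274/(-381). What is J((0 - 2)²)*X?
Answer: 137/1524 ≈ 0.089895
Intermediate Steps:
X = 274/381 (X = -274*(-1/381) = 274/381 ≈ 0.71916)
J(T) = 1/(2*T)
J((0 - 2)²)*X = (1/(2*((0 - 2)²)))*(274/381) = (1/(2*((-2)²)))*(274/381) = ((½)/4)*(274/381) = ((½)*(¼))*(274/381) = (⅛)*(274/381) = 137/1524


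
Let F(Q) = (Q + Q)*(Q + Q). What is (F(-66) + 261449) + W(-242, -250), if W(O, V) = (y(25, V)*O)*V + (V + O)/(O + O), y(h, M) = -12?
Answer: -54102244/121 ≈ -4.4713e+5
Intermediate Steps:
W(O, V) = (O + V)/(2*O) - 12*O*V (W(O, V) = (-12*O)*V + (V + O)/(O + O) = -12*O*V + (O + V)/((2*O)) = -12*O*V + (O + V)*(1/(2*O)) = -12*O*V + (O + V)/(2*O) = (O + V)/(2*O) - 12*O*V)
F(Q) = 4*Q**2 (F(Q) = (2*Q)*(2*Q) = 4*Q**2)
(F(-66) + 261449) + W(-242, -250) = (4*(-66)**2 + 261449) + (1/2)*(-250 - 242*(1 - 24*(-242)*(-250)))/(-242) = (4*4356 + 261449) + (1/2)*(-1/242)*(-250 - 242*(1 - 1452000)) = (17424 + 261449) + (1/2)*(-1/242)*(-250 - 242*(-1451999)) = 278873 + (1/2)*(-1/242)*(-250 + 351383758) = 278873 + (1/2)*(-1/242)*351383508 = 278873 - 87845877/121 = -54102244/121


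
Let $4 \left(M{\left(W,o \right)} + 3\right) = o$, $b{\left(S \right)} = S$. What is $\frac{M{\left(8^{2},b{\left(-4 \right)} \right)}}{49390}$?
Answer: $- \frac{2}{24695} \approx -8.0988 \cdot 10^{-5}$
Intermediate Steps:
$M{\left(W,o \right)} = -3 + \frac{o}{4}$
$\frac{M{\left(8^{2},b{\left(-4 \right)} \right)}}{49390} = \frac{-3 + \frac{1}{4} \left(-4\right)}{49390} = \left(-3 - 1\right) \frac{1}{49390} = \left(-4\right) \frac{1}{49390} = - \frac{2}{24695}$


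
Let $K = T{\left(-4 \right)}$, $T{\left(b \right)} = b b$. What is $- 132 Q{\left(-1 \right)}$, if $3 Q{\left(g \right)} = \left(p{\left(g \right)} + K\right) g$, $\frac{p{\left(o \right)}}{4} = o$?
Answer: $528$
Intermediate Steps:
$T{\left(b \right)} = b^{2}$
$p{\left(o \right)} = 4 o$
$K = 16$ ($K = \left(-4\right)^{2} = 16$)
$Q{\left(g \right)} = \frac{g \left(16 + 4 g\right)}{3}$ ($Q{\left(g \right)} = \frac{\left(4 g + 16\right) g}{3} = \frac{\left(16 + 4 g\right) g}{3} = \frac{g \left(16 + 4 g\right)}{3}$)
$- 132 Q{\left(-1 \right)} = - 132 \cdot \frac{4}{3} \left(-1\right) \left(4 - 1\right) = - 132 \cdot \frac{4}{3} \left(-1\right) 3 = \left(-132\right) \left(-4\right) = 528$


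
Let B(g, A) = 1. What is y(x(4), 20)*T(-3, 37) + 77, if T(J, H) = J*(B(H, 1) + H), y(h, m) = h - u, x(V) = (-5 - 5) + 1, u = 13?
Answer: 2585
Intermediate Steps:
x(V) = -9 (x(V) = -10 + 1 = -9)
y(h, m) = -13 + h (y(h, m) = h - 1*13 = h - 13 = -13 + h)
T(J, H) = J*(1 + H)
y(x(4), 20)*T(-3, 37) + 77 = (-13 - 9)*(-3*(1 + 37)) + 77 = -(-66)*38 + 77 = -22*(-114) + 77 = 2508 + 77 = 2585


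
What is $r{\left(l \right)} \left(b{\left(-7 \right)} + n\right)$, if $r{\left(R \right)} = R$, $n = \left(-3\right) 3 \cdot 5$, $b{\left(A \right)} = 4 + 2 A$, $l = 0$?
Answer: $0$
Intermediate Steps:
$n = -45$ ($n = \left(-9\right) 5 = -45$)
$r{\left(l \right)} \left(b{\left(-7 \right)} + n\right) = 0 \left(\left(4 + 2 \left(-7\right)\right) - 45\right) = 0 \left(\left(4 - 14\right) - 45\right) = 0 \left(-10 - 45\right) = 0 \left(-55\right) = 0$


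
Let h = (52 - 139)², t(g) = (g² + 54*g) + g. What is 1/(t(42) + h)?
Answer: 1/11643 ≈ 8.5889e-5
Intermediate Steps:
t(g) = g² + 55*g
h = 7569 (h = (-87)² = 7569)
1/(t(42) + h) = 1/(42*(55 + 42) + 7569) = 1/(42*97 + 7569) = 1/(4074 + 7569) = 1/11643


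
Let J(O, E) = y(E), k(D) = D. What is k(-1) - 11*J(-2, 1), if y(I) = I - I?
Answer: -1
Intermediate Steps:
y(I) = 0
J(O, E) = 0
k(-1) - 11*J(-2, 1) = -1 - 11*0 = -1 + 0 = -1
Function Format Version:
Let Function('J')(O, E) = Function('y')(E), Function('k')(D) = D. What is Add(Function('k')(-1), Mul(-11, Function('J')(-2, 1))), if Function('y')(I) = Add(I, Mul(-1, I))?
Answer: -1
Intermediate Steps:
Function('y')(I) = 0
Function('J')(O, E) = 0
Add(Function('k')(-1), Mul(-11, Function('J')(-2, 1))) = Add(-1, Mul(-11, 0)) = Add(-1, 0) = -1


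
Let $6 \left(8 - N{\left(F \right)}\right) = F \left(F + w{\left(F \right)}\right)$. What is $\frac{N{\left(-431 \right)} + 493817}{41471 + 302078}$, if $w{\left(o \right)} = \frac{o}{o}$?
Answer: $\frac{1388810}{1030647} \approx 1.3475$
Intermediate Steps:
$w{\left(o \right)} = 1$
$N{\left(F \right)} = 8 - \frac{F \left(1 + F\right)}{6}$ ($N{\left(F \right)} = 8 - \frac{F \left(F + 1\right)}{6} = 8 - \frac{F \left(1 + F\right)}{6}$)
$\frac{N{\left(-431 \right)} + 493817}{41471 + 302078} = \frac{\left(8 - - \frac{431}{6} - \frac{\left(-431\right)^{2}}{6}\right) + 493817}{41471 + 302078} = \frac{\left(8 + \frac{431}{6} - \frac{185761}{6}\right) + 493817}{343549} = \left(\left(8 + \frac{431}{6} - \frac{185761}{6}\right) + 493817\right) \frac{1}{343549} = \left(- \frac{92641}{3} + 493817\right) \frac{1}{343549} = \frac{1388810}{3} \cdot \frac{1}{343549} = \frac{1388810}{1030647}$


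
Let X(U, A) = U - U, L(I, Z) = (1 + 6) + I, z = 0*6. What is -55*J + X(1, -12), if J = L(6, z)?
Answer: -715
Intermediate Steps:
z = 0
L(I, Z) = 7 + I
X(U, A) = 0
J = 13 (J = 7 + 6 = 13)
-55*J + X(1, -12) = -55*13 + 0 = -715 + 0 = -715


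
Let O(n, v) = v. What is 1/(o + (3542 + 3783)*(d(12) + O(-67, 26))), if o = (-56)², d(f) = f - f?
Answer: 1/193586 ≈ 5.1657e-6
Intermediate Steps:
d(f) = 0
o = 3136
1/(o + (3542 + 3783)*(d(12) + O(-67, 26))) = 1/(3136 + (3542 + 3783)*(0 + 26)) = 1/(3136 + 7325*26) = 1/(3136 + 190450) = 1/193586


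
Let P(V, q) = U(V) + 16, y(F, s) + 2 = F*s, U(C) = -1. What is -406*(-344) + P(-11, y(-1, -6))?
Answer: 139679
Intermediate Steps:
y(F, s) = -2 + F*s
P(V, q) = 15 (P(V, q) = -1 + 16 = 15)
-406*(-344) + P(-11, y(-1, -6)) = -406*(-344) + 15 = 139664 + 15 = 139679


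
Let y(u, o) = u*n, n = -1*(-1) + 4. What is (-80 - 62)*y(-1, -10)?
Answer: 710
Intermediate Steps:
n = 5 (n = 1 + 4 = 5)
y(u, o) = 5*u (y(u, o) = u*5 = 5*u)
(-80 - 62)*y(-1, -10) = (-80 - 62)*(5*(-1)) = -142*(-5) = 710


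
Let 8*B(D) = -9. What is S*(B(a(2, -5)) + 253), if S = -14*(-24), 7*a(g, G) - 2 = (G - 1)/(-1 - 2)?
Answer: 84630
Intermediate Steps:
a(g, G) = ⅓ - G/21 (a(g, G) = 2/7 + ((G - 1)/(-1 - 2))/7 = 2/7 + ((-1 + G)/(-3))/7 = 2/7 + ((-1 + G)*(-⅓))/7 = 2/7 + (⅓ - G/3)/7 = 2/7 + (1/21 - G/21) = ⅓ - G/21)
S = 336
B(D) = -9/8 (B(D) = (⅛)*(-9) = -9/8)
S*(B(a(2, -5)) + 253) = 336*(-9/8 + 253) = 336*(2015/8) = 84630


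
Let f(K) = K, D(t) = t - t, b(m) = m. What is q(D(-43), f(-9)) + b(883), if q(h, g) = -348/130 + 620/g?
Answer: 474689/585 ≈ 811.43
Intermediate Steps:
D(t) = 0
q(h, g) = -174/65 + 620/g (q(h, g) = -348*1/130 + 620/g = -174/65 + 620/g)
q(D(-43), f(-9)) + b(883) = (-174/65 + 620/(-9)) + 883 = (-174/65 + 620*(-1/9)) + 883 = (-174/65 - 620/9) + 883 = -41866/585 + 883 = 474689/585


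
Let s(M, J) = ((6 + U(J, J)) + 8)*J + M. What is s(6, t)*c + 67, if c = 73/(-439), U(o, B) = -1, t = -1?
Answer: 29924/439 ≈ 68.164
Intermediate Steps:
s(M, J) = M + 13*J (s(M, J) = ((6 - 1) + 8)*J + M = (5 + 8)*J + M = 13*J + M = M + 13*J)
c = -73/439 (c = 73*(-1/439) = -73/439 ≈ -0.16629)
s(6, t)*c + 67 = (6 + 13*(-1))*(-73/439) + 67 = (6 - 13)*(-73/439) + 67 = -7*(-73/439) + 67 = 511/439 + 67 = 29924/439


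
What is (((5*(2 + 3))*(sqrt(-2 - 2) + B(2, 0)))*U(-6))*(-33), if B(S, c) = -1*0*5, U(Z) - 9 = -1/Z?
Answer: -15125*I ≈ -15125.0*I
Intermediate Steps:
U(Z) = 9 - 1/Z
B(S, c) = 0 (B(S, c) = 0*5 = 0)
(((5*(2 + 3))*(sqrt(-2 - 2) + B(2, 0)))*U(-6))*(-33) = (((5*(2 + 3))*(sqrt(-2 - 2) + 0))*(9 - 1/(-6)))*(-33) = (((5*5)*(sqrt(-4) + 0))*(9 - 1*(-1/6)))*(-33) = ((25*(2*I + 0))*(9 + 1/6))*(-33) = ((25*(2*I))*(55/6))*(-33) = ((50*I)*(55/6))*(-33) = (1375*I/3)*(-33) = -15125*I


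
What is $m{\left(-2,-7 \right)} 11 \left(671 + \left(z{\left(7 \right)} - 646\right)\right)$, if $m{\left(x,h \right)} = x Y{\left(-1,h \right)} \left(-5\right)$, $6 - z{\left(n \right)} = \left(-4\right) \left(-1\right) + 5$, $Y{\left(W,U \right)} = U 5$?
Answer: $-84700$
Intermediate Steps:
$Y{\left(W,U \right)} = 5 U$
$z{\left(n \right)} = -3$ ($z{\left(n \right)} = 6 - \left(\left(-4\right) \left(-1\right) + 5\right) = 6 - \left(4 + 5\right) = 6 - 9 = -3$)
$m{\left(x,h \right)} = - 25 h x$ ($m{\left(x,h \right)} = x 5 h \left(-5\right) = 5 h x \left(-5\right) = - 25 h x$)
$m{\left(-2,-7 \right)} 11 \left(671 + \left(z{\left(7 \right)} - 646\right)\right) = \left(-25\right) \left(-7\right) \left(-2\right) 11 \left(671 - 649\right) = \left(-350\right) 11 \left(671 - 649\right) = \left(-3850\right) 22 = -84700$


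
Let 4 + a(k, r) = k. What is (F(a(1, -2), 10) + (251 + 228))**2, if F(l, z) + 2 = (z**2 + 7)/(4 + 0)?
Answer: 4060225/16 ≈ 2.5376e+5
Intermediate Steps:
a(k, r) = -4 + k
F(l, z) = -1/4 + z**2/4 (F(l, z) = -2 + (z**2 + 7)/(4 + 0) = -2 + (7 + z**2)/4 = -2 + (7 + z**2)*(1/4) = -2 + (7/4 + z**2/4) = -1/4 + z**2/4)
(F(a(1, -2), 10) + (251 + 228))**2 = ((-1/4 + (1/4)*10**2) + (251 + 228))**2 = ((-1/4 + (1/4)*100) + 479)**2 = ((-1/4 + 25) + 479)**2 = (99/4 + 479)**2 = (2015/4)**2 = 4060225/16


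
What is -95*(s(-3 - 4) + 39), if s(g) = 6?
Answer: -4275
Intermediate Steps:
-95*(s(-3 - 4) + 39) = -95*(6 + 39) = -95*45 = -4275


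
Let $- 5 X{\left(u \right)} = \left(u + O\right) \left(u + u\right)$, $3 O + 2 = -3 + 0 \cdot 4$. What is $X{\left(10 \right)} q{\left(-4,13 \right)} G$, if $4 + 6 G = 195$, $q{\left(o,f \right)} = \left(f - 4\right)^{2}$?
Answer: $-85950$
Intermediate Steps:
$O = - \frac{5}{3}$ ($O = - \frac{2}{3} + \frac{-3 + 0 \cdot 4}{3} = - \frac{2}{3} + \frac{-3 + 0}{3} = - \frac{2}{3} + \frac{1}{3} \left(-3\right) = - \frac{2}{3} - 1 = - \frac{5}{3} \approx -1.6667$)
$X{\left(u \right)} = - \frac{2 u \left(- \frac{5}{3} + u\right)}{5}$ ($X{\left(u \right)} = - \frac{\left(u - \frac{5}{3}\right) \left(u + u\right)}{5} = - \frac{\left(- \frac{5}{3} + u\right) 2 u}{5} = - \frac{2 u \left(- \frac{5}{3} + u\right)}{5}$)
$q{\left(o,f \right)} = \left(-4 + f\right)^{2}$
$G = \frac{191}{6}$ ($G = - \frac{2}{3} + \frac{1}{6} \cdot 195 = - \frac{2}{3} + \frac{65}{2} = \frac{191}{6} \approx 31.833$)
$X{\left(10 \right)} q{\left(-4,13 \right)} G = \frac{2}{15} \cdot 10 \left(5 - 30\right) \left(-4 + 13\right)^{2} \cdot \frac{191}{6} = \frac{2}{15} \cdot 10 \left(5 - 30\right) 9^{2} \cdot \frac{191}{6} = \frac{2}{15} \cdot 10 \left(-25\right) 81 \cdot \frac{191}{6} = \left(- \frac{100}{3}\right) 81 \cdot \frac{191}{6} = \left(-2700\right) \frac{191}{6} = -85950$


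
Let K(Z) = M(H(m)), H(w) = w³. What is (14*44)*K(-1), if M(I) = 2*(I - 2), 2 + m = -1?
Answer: -35728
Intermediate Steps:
m = -3 (m = -2 - 1 = -3)
M(I) = -4 + 2*I (M(I) = 2*(-2 + I) = -4 + 2*I)
K(Z) = -58 (K(Z) = -4 + 2*(-3)³ = -4 + 2*(-27) = -4 - 54 = -58)
(14*44)*K(-1) = (14*44)*(-58) = 616*(-58) = -35728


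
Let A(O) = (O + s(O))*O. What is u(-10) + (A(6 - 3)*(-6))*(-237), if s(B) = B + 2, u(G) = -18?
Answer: 34110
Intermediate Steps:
s(B) = 2 + B
A(O) = O*(2 + 2*O) (A(O) = (O + (2 + O))*O = (2 + 2*O)*O = O*(2 + 2*O))
u(-10) + (A(6 - 3)*(-6))*(-237) = -18 + ((2*(6 - 3)*(1 + (6 - 3)))*(-6))*(-237) = -18 + ((2*3*(1 + 3))*(-6))*(-237) = -18 + ((2*3*4)*(-6))*(-237) = -18 + (24*(-6))*(-237) = -18 - 144*(-237) = -18 + 34128 = 34110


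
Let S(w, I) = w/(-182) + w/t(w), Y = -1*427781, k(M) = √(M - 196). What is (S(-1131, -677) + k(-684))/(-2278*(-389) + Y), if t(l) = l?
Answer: 101/6417054 + 4*I*√55/458361 ≈ 1.5739e-5 + 6.4719e-5*I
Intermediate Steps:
k(M) = √(-196 + M)
Y = -427781
S(w, I) = 1 - w/182 (S(w, I) = w/(-182) + w/w = w*(-1/182) + 1 = -w/182 + 1 = 1 - w/182)
(S(-1131, -677) + k(-684))/(-2278*(-389) + Y) = ((1 - 1/182*(-1131)) + √(-196 - 684))/(-2278*(-389) - 427781) = ((1 + 87/14) + √(-880))/(886142 - 427781) = (101/14 + 4*I*√55)/458361 = (101/14 + 4*I*√55)*(1/458361) = 101/6417054 + 4*I*√55/458361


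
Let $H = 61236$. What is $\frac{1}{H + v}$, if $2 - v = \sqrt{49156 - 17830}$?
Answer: $\frac{30619}{1875030659} + \frac{\sqrt{31326}}{3750061318} \approx 1.6377 \cdot 10^{-5}$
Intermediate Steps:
$v = 2 - \sqrt{31326}$ ($v = 2 - \sqrt{49156 - 17830} = 2 - \sqrt{31326} \approx -174.99$)
$\frac{1}{H + v} = \frac{1}{61236 + \left(2 - \sqrt{31326}\right)} = \frac{1}{61238 - \sqrt{31326}}$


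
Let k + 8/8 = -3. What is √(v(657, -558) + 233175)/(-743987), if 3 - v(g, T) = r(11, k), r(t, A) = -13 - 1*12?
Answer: -√233203/743987 ≈ -0.00064909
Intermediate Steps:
k = -4 (k = -1 - 3 = -4)
r(t, A) = -25 (r(t, A) = -13 - 12 = -25)
v(g, T) = 28 (v(g, T) = 3 - 1*(-25) = 3 + 25 = 28)
√(v(657, -558) + 233175)/(-743987) = √(28 + 233175)/(-743987) = √233203*(-1/743987) = -√233203/743987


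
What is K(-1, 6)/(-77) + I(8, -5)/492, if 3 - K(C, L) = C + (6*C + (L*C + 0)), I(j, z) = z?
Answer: -8257/37884 ≈ -0.21795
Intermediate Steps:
K(C, L) = 3 - 7*C - C*L (K(C, L) = 3 - (C + (6*C + (L*C + 0))) = 3 - (C + (6*C + (C*L + 0))) = 3 - (C + (6*C + C*L)) = 3 - (7*C + C*L) = 3 + (-7*C - C*L) = 3 - 7*C - C*L)
K(-1, 6)/(-77) + I(8, -5)/492 = (3 - 7*(-1) - 1*(-1)*6)/(-77) - 5/492 = (3 + 7 + 6)*(-1/77) - 5*1/492 = 16*(-1/77) - 5/492 = -16/77 - 5/492 = -8257/37884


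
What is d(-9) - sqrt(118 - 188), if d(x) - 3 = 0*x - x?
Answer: 12 - I*sqrt(70) ≈ 12.0 - 8.3666*I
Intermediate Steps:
d(x) = 3 - x (d(x) = 3 + (0*x - x) = 3 + (0 - x) = 3 - x)
d(-9) - sqrt(118 - 188) = (3 - 1*(-9)) - sqrt(118 - 188) = (3 + 9) - sqrt(-70) = 12 - I*sqrt(70)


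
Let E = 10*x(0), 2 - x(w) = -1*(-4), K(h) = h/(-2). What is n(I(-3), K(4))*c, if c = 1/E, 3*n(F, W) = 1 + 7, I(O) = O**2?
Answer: -2/15 ≈ -0.13333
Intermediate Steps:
K(h) = -h/2 (K(h) = h*(-1/2) = -h/2)
x(w) = -2 (x(w) = 2 - (-1)*(-4) = 2 - 1*4 = 2 - 4 = -2)
n(F, W) = 8/3 (n(F, W) = (1 + 7)/3 = (1/3)*8 = 8/3)
E = -20 (E = 10*(-2) = -20)
c = -1/20 (c = 1/(-20) = -1/20 ≈ -0.050000)
n(I(-3), K(4))*c = (8/3)*(-1/20) = -2/15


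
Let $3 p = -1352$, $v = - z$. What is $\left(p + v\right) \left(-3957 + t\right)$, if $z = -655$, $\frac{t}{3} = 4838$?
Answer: $2157147$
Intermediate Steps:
$t = 14514$ ($t = 3 \cdot 4838 = 14514$)
$v = 655$ ($v = \left(-1\right) \left(-655\right) = 655$)
$p = - \frac{1352}{3}$ ($p = \frac{1}{3} \left(-1352\right) = - \frac{1352}{3} \approx -450.67$)
$\left(p + v\right) \left(-3957 + t\right) = \left(- \frac{1352}{3} + 655\right) \left(-3957 + 14514\right) = \frac{613}{3} \cdot 10557 = 2157147$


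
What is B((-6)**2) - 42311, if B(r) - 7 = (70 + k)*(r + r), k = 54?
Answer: -33376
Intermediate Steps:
B(r) = 7 + 248*r (B(r) = 7 + (70 + 54)*(r + r) = 7 + 124*(2*r) = 7 + 248*r)
B((-6)**2) - 42311 = (7 + 248*(-6)**2) - 42311 = (7 + 248*36) - 42311 = (7 + 8928) - 42311 = 8935 - 42311 = -33376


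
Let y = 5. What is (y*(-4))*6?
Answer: -120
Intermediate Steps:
(y*(-4))*6 = (5*(-4))*6 = -20*6 = -120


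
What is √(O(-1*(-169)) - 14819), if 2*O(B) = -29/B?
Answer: 3*I*√1113078/26 ≈ 121.73*I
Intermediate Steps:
O(B) = -29/(2*B) (O(B) = (-29/B)/2 = -29/(2*B))
√(O(-1*(-169)) - 14819) = √(-29/(2*((-1*(-169)))) - 14819) = √(-29/2/169 - 14819) = √(-29/2*1/169 - 14819) = √(-29/338 - 14819) = √(-5008851/338) = 3*I*√1113078/26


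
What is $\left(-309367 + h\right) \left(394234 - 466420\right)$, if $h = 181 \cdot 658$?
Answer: $13734758034$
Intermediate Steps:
$h = 119098$
$\left(-309367 + h\right) \left(394234 - 466420\right) = \left(-309367 + 119098\right) \left(394234 - 466420\right) = \left(-190269\right) \left(-72186\right) = 13734758034$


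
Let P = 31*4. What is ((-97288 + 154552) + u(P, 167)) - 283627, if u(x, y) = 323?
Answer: -226040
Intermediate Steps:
P = 124
((-97288 + 154552) + u(P, 167)) - 283627 = ((-97288 + 154552) + 323) - 283627 = (57264 + 323) - 283627 = 57587 - 283627 = -226040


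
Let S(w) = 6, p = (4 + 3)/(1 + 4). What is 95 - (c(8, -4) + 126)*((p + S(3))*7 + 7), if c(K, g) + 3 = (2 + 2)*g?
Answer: -30983/5 ≈ -6196.6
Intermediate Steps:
p = 7/5 ≈ 1.4000
c(K, g) = -3 + 4*g (c(K, g) = -3 + (2 + 2)*g = -3 + 4*g)
95 - (c(8, -4) + 126)*((p + S(3))*7 + 7) = 95 - ((-3 + 4*(-4)) + 126)*((7/5 + 6)*7 + 7) = 95 - ((-3 - 16) + 126)*((37/5)*7 + 7) = 95 - (-19 + 126)*(259/5 + 7) = 95 - 107*294/5 = 95 - 1*31458/5 = 95 - 31458/5 = -30983/5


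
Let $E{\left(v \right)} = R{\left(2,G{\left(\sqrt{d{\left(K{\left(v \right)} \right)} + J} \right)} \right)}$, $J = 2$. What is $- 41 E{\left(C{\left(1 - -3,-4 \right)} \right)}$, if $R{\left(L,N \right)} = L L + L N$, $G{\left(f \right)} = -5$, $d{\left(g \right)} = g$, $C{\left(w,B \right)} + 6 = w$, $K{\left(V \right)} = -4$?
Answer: $246$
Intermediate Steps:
$C{\left(w,B \right)} = -6 + w$
$R{\left(L,N \right)} = L^{2} + L N$
$E{\left(v \right)} = -6$ ($E{\left(v \right)} = 2 \left(2 - 5\right) = 2 \left(-3\right) = -6$)
$- 41 E{\left(C{\left(1 - -3,-4 \right)} \right)} = \left(-41\right) \left(-6\right) = 246$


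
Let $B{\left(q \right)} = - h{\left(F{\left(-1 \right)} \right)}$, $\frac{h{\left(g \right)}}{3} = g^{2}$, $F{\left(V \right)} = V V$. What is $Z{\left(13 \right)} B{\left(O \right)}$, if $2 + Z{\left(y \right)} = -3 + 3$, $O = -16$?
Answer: $6$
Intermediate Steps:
$F{\left(V \right)} = V^{2}$
$h{\left(g \right)} = 3 g^{2}$
$B{\left(q \right)} = -3$ ($B{\left(q \right)} = - 3 \left(\left(-1\right)^{2}\right)^{2} = - 3 \cdot 1^{2} = - 3 \cdot 1 = \left(-1\right) 3 = -3$)
$Z{\left(y \right)} = -2$ ($Z{\left(y \right)} = -2 + \left(-3 + 3\right) = -2 + 0 = -2$)
$Z{\left(13 \right)} B{\left(O \right)} = \left(-2\right) \left(-3\right) = 6$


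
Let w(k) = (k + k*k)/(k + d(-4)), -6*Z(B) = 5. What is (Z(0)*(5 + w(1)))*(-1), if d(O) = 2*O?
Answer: 55/14 ≈ 3.9286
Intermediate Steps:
Z(B) = -⅚ (Z(B) = -⅙*5 = -⅚)
w(k) = (k + k²)/(-8 + k) (w(k) = (k + k*k)/(k + 2*(-4)) = (k + k²)/(k - 8) = (k + k²)/(-8 + k))
(Z(0)*(5 + w(1)))*(-1) = -5*(5 + 1*(1 + 1)/(-8 + 1))/6*(-1) = -5*(5 + 1*2/(-7))/6*(-1) = -5*(5 + 1*(-⅐)*2)/6*(-1) = -5*(5 - 2/7)/6*(-1) = -⅚*33/7*(-1) = -55/14*(-1) = 55/14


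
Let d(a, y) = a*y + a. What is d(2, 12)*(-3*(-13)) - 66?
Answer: 948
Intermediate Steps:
d(a, y) = a + a*y
d(2, 12)*(-3*(-13)) - 66 = (2*(1 + 12))*(-3*(-13)) - 66 = (2*13)*39 - 66 = 26*39 - 66 = 1014 - 66 = 948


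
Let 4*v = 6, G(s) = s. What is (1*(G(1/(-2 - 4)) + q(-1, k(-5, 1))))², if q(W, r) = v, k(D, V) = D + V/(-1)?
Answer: 16/9 ≈ 1.7778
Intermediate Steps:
k(D, V) = D - V (k(D, V) = D + V*(-1) = D - V)
v = 3/2 (v = (¼)*6 = 3/2 ≈ 1.5000)
q(W, r) = 3/2
(1*(G(1/(-2 - 4)) + q(-1, k(-5, 1))))² = (1*(1/(-2 - 4) + 3/2))² = (1*(1/(-6) + 3/2))² = (1*(-⅙ + 3/2))² = (1*(4/3))² = (4/3)² = 16/9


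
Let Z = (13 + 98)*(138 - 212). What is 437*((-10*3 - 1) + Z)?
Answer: -3603065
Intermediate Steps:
Z = -8214 (Z = 111*(-74) = -8214)
437*((-10*3 - 1) + Z) = 437*((-10*3 - 1) - 8214) = 437*((-30 - 1) - 8214) = 437*(-31 - 8214) = 437*(-8245) = -3603065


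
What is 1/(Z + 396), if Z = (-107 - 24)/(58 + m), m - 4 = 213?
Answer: 275/108769 ≈ 0.0025283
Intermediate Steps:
m = 217 (m = 4 + 213 = 217)
Z = -131/275 (Z = (-107 - 24)/(58 + 217) = -131/275 ≈ -0.47636)
1/(Z + 396) = 1/(-131/275 + 396) = 1/(108769/275) = 275/108769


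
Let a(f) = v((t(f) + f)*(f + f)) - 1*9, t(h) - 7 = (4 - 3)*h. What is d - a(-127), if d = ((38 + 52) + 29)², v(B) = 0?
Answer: 14170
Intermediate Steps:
t(h) = 7 + h (t(h) = 7 + (4 - 3)*h = 7 + 1*h = 7 + h)
a(f) = -9 (a(f) = 0 - 1*9 = 0 - 9 = -9)
d = 14161 (d = (90 + 29)² = 119² = 14161)
d - a(-127) = 14161 - 1*(-9) = 14161 + 9 = 14170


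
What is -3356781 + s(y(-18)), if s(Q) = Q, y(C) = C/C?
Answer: -3356780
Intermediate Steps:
y(C) = 1
-3356781 + s(y(-18)) = -3356781 + 1 = -3356780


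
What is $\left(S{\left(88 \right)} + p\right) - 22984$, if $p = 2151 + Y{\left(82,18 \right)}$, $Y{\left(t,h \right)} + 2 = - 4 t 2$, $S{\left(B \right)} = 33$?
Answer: $-21458$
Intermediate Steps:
$Y{\left(t,h \right)} = -2 - 8 t$ ($Y{\left(t,h \right)} = -2 + - 4 t 2 = -2 - 8 t$)
$p = 1493$ ($p = 2151 - 658 = 1493$)
$\left(S{\left(88 \right)} + p\right) - 22984 = \left(33 + 1493\right) - 22984 = 1526 - 22984 = -21458$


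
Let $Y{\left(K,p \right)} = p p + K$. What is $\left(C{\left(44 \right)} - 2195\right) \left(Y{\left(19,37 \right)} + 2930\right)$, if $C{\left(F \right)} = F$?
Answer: $-9288018$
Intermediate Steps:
$Y{\left(K,p \right)} = K + p^{2}$ ($Y{\left(K,p \right)} = p^{2} + K = K + p^{2}$)
$\left(C{\left(44 \right)} - 2195\right) \left(Y{\left(19,37 \right)} + 2930\right) = \left(44 - 2195\right) \left(\left(19 + 37^{2}\right) + 2930\right) = - 2151 \left(\left(19 + 1369\right) + 2930\right) = - 2151 \left(1388 + 2930\right) = \left(-2151\right) 4318 = -9288018$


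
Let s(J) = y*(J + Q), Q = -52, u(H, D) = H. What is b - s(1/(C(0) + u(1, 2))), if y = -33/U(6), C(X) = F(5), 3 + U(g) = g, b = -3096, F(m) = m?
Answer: -21997/6 ≈ -3666.2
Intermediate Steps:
U(g) = -3 + g
C(X) = 5
y = -11 (y = -33/(-3 + 6) = -33/3 = -33*⅓ = -11)
s(J) = 572 - 11*J (s(J) = -11*(J - 52) = -11*(-52 + J) = 572 - 11*J)
b - s(1/(C(0) + u(1, 2))) = -3096 - (572 - 11/(5 + 1)) = -3096 - (572 - 11/6) = -3096 - 1*3421/6 = -3096 - 3421/6 = -21997/6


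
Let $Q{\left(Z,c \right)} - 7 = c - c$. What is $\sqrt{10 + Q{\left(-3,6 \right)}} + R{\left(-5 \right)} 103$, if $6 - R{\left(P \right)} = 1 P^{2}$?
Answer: $-1957 + \sqrt{17} \approx -1952.9$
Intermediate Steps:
$Q{\left(Z,c \right)} = 7$ ($Q{\left(Z,c \right)} = 7 + \left(c - c\right) = 7 + 0 = 7$)
$R{\left(P \right)} = 6 - P^{2}$ ($R{\left(P \right)} = 6 - 1 P^{2} = 6 - P^{2}$)
$\sqrt{10 + Q{\left(-3,6 \right)}} + R{\left(-5 \right)} 103 = \sqrt{10 + 7} + \left(6 - \left(-5\right)^{2}\right) 103 = \sqrt{17} + \left(6 - 25\right) 103 = \sqrt{17} - 1957 = -1957 + \sqrt{17}$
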